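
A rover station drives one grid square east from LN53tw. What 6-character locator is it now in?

LN53uw

Longitude subsquare t = 19; +1 → 20 = u.
The latitude characters are unchanged.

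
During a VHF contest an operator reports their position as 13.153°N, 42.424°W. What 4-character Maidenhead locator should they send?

Offset from 180°W / 90°S: lon 137.58°, lat 103.15°.
Field: 137.58/20 → 6 → G, 103.15/10 → 10 → K; chars GK.
Square: 17.58/2 → 8, 3.15/1 → 3; chars 83.

GK83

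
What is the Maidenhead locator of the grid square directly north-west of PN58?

PN49

Longitude square 5; −1 → 4.
Latitude square 8; +1 → 9.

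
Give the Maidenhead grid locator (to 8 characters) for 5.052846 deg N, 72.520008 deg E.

Shift to the Maidenhead origin (180°W, 90°S): lon 252.52001, lat 95.05285.
Field: lon ⌊252.52001/20⌋ = 12 → M; lat ⌊95.05285/10⌋ = 9 → J.
Square: lon ⌊12.52001/2⌋ = 6; lat ⌊5.05285/1⌋ = 5.
Subsquare: lon ⌊0.52001/0.0833333⌋ = 6 → g; lat ⌊0.05285/0.0416667⌋ = 1 → b.
Extended square: lon ⌊0.02001/0.00833333⌋ = 2; lat ⌊0.01118/0.00416667⌋ = 2.

MJ65gb22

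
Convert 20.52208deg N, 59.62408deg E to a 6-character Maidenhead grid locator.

LL90tm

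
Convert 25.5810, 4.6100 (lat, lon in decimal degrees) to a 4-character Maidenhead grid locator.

JL25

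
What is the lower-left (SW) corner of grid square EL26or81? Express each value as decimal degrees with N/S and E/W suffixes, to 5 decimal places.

Field E=4, L=11: +4·20° lon, +11·10° lat → SW at lon -100°, lat 20°.
Square 2, 6: +2·2° lon, +6·1° lat → SW at lon -96°, lat 26°.
Subsquare o=14, r=17: +14·0.0833333° lon, +17·0.0416667° lat → SW at lon -94.8333°, lat 26.7083°.
Extended square 8, 1: +8·0.00833333° lon, +1·0.00416667° lat → SW at lon -94.7667°, lat 26.7125°.
latitude 26.71250° N, longitude 94.76667° W.

26.71250° N, 94.76667° W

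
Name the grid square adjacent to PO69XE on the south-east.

Longitude subsquare x = 23; +1 → 24, wraps to 0 = a, carry into square.
Longitude square 6; +1 → 7.
Latitude subsquare e = 4; −1 → 3 = d.

PO79ad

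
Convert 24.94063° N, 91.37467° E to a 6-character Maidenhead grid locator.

NL54qw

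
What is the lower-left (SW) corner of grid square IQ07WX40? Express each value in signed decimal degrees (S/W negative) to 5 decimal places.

77.95833, -18.13333

Field I=8, Q=16: +8·20° lon, +16·10° lat → SW at lon -20°, lat 70°.
Square 0, 7: +0·2° lon, +7·1° lat → SW at lon -20°, lat 77°.
Subsquare w=22, x=23: +22·0.0833333° lon, +23·0.0416667° lat → SW at lon -18.1667°, lat 77.9583°.
Extended square 4, 0: +4·0.00833333° lon, +0·0.00416667° lat → SW at lon -18.1333°, lat 77.9583°.
latitude 77.95833, longitude -18.13333.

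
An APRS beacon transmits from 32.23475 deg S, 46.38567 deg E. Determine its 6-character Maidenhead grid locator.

Shift to the Maidenhead origin (180°W, 90°S): lon 226.3857, lat 57.7653.
Field: lon ⌊226.3857/20⌋ = 11 → L; lat ⌊57.7653/10⌋ = 5 → F.
Square: lon ⌊6.3857/2⌋ = 3; lat ⌊7.7653/1⌋ = 7.
Subsquare: lon ⌊0.3857/0.0833333⌋ = 4 → e; lat ⌊0.7653/0.0416667⌋ = 18 → s.

LF37es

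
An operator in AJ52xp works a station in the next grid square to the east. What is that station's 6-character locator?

AJ62ap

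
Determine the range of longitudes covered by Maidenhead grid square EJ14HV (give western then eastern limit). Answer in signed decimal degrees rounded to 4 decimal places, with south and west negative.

Field E=4, J=9: +4·20° lon, +9·10° lat → SW at lon -100°, lat 0°.
Square 1, 4: +1·2° lon, +4·1° lat → SW at lon -98°, lat 4°.
Subsquare h=7, v=21: +7·0.0833333° lon, +21·0.0416667° lat → SW at lon -97.4167°, lat 4.875°.
Cell spans 0.0833333° lon × 0.0416667° lat.
west -97.4167, east -97.3333.

-97.4167, -97.3333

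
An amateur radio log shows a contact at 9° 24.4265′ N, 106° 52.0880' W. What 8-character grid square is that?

DJ69nj57

Offset from 180°W / 90°S: lon 73.13187°, lat 99.40711°.
Field: lon ⌊73.13187/20⌋ = 3 → D; lat ⌊99.40711/10⌋ = 9 → J.
Square: lon ⌊13.13187/2⌋ = 6; lat ⌊9.40711/1⌋ = 9.
Subsquare: lon ⌊1.13187/0.0833333⌋ = 13 → n; lat ⌊0.40711/0.0416667⌋ = 9 → j.
Extended square: lon ⌊0.04853/0.00833333⌋ = 5; lat ⌊0.03211/0.00416667⌋ = 7.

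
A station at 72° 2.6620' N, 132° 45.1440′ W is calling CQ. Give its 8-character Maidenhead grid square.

Offset from 180°W / 90°S: lon 47.24760°, lat 162.04437°.
Field: lon ⌊47.24760/20⌋ = 2 → C; lat ⌊162.04437/10⌋ = 16 → Q.
Square: lon ⌊7.24760/2⌋ = 3; lat ⌊2.04437/1⌋ = 2.
Subsquare: lon ⌊1.24760/0.0833333⌋ = 14 → o; lat ⌊0.04437/0.0416667⌋ = 1 → b.
Extended square: lon ⌊0.08093/0.00833333⌋ = 9; lat ⌊0.00270/0.00416667⌋ = 0.

CQ32ob90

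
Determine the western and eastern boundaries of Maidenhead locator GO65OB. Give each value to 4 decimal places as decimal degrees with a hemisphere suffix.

Field G=6, O=14: +6·20° lon, +14·10° lat → SW at lon -60°, lat 50°.
Square 6, 5: +6·2° lon, +5·1° lat → SW at lon -48°, lat 55°.
Subsquare o=14, b=1: +14·0.0833333° lon, +1·0.0416667° lat → SW at lon -46.8333°, lat 55.0417°.
Cell spans 0.0833333° lon × 0.0416667° lat.
west 46.8333° W, east 46.7500° W.

46.8333° W, 46.7500° W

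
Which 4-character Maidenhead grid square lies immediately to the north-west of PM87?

PM78

Longitude square 8; −1 → 7.
Latitude square 7; +1 → 8.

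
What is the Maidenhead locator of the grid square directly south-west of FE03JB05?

Longitude extended square 0; −1 → -1, wraps to 9, carry into subsquare.
Longitude subsquare j = 9; −1 → 8 = i.
Latitude extended square 5; −1 → 4.

FE03ib94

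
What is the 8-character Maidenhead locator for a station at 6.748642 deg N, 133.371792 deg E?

Add 180° to longitude and 90° to latitude: 313.37179, 96.74864.
Field: 313.37179/20 → 15 → P, 96.74864/10 → 9 → J; chars PJ.
Square: 13.37179/2 → 6, 6.74864/1 → 6; chars 66.
Subsquare: 1.37179/0.0833333 → 16 → q, 0.74864/0.0416667 → 17 → r; chars qr.
Extended square: 0.03846/0.00833333 → 4, 0.04031/0.00416667 → 9; chars 49.

PJ66qr49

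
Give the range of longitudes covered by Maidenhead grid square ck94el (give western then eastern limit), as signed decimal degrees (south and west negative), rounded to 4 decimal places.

Field C=2, K=10: +2·20° lon, +10·10° lat → SW at lon -140°, lat 10°.
Square 9, 4: +9·2° lon, +4·1° lat → SW at lon -122°, lat 14°.
Subsquare e=4, l=11: +4·0.0833333° lon, +11·0.0416667° lat → SW at lon -121.667°, lat 14.4583°.
Cell spans 0.0833333° lon × 0.0416667° lat.
west -121.6667, east -121.5833.

-121.6667, -121.5833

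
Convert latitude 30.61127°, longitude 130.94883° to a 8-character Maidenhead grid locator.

Shift to the Maidenhead origin (180°W, 90°S): lon 310.94883, lat 120.61127.
Field: 310.94883/20 → 15 → P, 120.61127/10 → 12 → M; chars PM.
Square: 10.94883/2 → 5, 0.61127/1 → 0; chars 50.
Subsquare: 0.94883/0.0833333 → 11 → l, 0.61127/0.0416667 → 14 → o; chars lo.
Extended square: 0.03216/0.00833333 → 3, 0.02794/0.00416667 → 6; chars 36.

PM50lo36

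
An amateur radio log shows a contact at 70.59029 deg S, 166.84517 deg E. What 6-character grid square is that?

Add 180° to longitude and 90° to latitude: 346.8452, 19.4097.
Field: 346.8452/20 → 17 → R, 19.4097/10 → 1 → B; chars RB.
Square: 6.8452/2 → 3, 9.4097/1 → 9; chars 39.
Subsquare: 0.8452/0.0833333 → 10 → k, 0.4097/0.0416667 → 9 → j; chars kj.

RB39kj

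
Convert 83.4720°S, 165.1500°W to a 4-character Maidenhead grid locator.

AA76

Shift to the Maidenhead origin (180°W, 90°S): lon 14.85, lat 6.53.
Field: 14.85/20 → 0 → A, 6.53/10 → 0 → A; chars AA.
Square: 14.85/2 → 7, 6.53/1 → 6; chars 76.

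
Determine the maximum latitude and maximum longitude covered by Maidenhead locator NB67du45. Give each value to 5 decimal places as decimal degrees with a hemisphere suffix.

72.14167° S, 92.29167° E

Field N=13, B=1: +13·20° lon, +1·10° lat → SW at lon 80°, lat -80°.
Square 6, 7: +6·2° lon, +7·1° lat → SW at lon 92°, lat -73°.
Subsquare d=3, u=20: +3·0.0833333° lon, +20·0.0416667° lat → SW at lon 92.25°, lat -72.1667°.
Extended square 4, 5: +4·0.00833333° lon, +5·0.00416667° lat → SW at lon 92.2833°, lat -72.1458°.
Cell spans 0.00833333° lon × 0.00416667° lat. NE corner is SW corner plus one full cell.
latitude 72.14167° S, longitude 92.29167° E.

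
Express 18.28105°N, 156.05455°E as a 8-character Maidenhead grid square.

QK88ag67

Offset from 180°W / 90°S: lon 336.05455°, lat 108.28105°.
Field: lon ⌊336.05455/20⌋ = 16 → Q; lat ⌊108.28105/10⌋ = 10 → K.
Square: lon ⌊16.05455/2⌋ = 8; lat ⌊8.28105/1⌋ = 8.
Subsquare: lon ⌊0.05455/0.0833333⌋ = 0 → a; lat ⌊0.28105/0.0416667⌋ = 6 → g.
Extended square: lon ⌊0.05455/0.00833333⌋ = 6; lat ⌊0.03105/0.00416667⌋ = 7.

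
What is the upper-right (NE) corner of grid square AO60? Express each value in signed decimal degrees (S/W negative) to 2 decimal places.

Field A=0, O=14: +0·20° lon, +14·10° lat → SW at lon -180°, lat 50°.
Square 6, 0: +6·2° lon, +0·1° lat → SW at lon -168°, lat 50°.
Cell spans 2° lon × 1° lat. NE corner is SW corner plus one full cell.
latitude 51.00, longitude -166.00.

51.00, -166.00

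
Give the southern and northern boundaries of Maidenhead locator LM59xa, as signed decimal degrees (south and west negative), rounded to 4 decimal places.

39.0000, 39.0417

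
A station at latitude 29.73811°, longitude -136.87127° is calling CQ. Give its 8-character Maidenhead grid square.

Offset from 180°W / 90°S: lon 43.12873°, lat 119.73811°.
Field: lon ⌊43.12873/20⌋ = 2 → C; lat ⌊119.73811/10⌋ = 11 → L.
Square: lon ⌊3.12873/2⌋ = 1; lat ⌊9.73811/1⌋ = 9.
Subsquare: lon ⌊1.12873/0.0833333⌋ = 13 → n; lat ⌊0.73811/0.0416667⌋ = 17 → r.
Extended square: lon ⌊0.04540/0.00833333⌋ = 5; lat ⌊0.02978/0.00416667⌋ = 7.

CL19nr57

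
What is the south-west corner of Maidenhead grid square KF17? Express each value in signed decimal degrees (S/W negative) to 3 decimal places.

Field K=10, F=5: +10·20° lon, +5·10° lat → SW at lon 20°, lat -40°.
Square 1, 7: +1·2° lon, +7·1° lat → SW at lon 22°, lat -33°.
latitude -33.000, longitude 22.000.

-33.000, 22.000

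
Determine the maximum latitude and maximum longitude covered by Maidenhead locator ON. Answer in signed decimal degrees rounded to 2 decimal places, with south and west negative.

Field O=14, N=13: +14·20° lon, +13·10° lat → SW at lon 100°, lat 40°.
Cell spans 20° lon × 10° lat. NE corner is SW corner plus one full cell.
latitude 50.00, longitude 120.00.

50.00, 120.00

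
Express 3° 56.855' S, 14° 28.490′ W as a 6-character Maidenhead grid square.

II26sb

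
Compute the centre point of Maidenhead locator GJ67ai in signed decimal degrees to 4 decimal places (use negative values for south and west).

Field G=6, J=9: +6·20° lon, +9·10° lat → SW at lon -60°, lat 0°.
Square 6, 7: +6·2° lon, +7·1° lat → SW at lon -48°, lat 7°.
Subsquare a=0, i=8: +0·0.0833333° lon, +8·0.0416667° lat → SW at lon -48°, lat 7.33333°.
Cell spans 0.0833333° lon × 0.0416667° lat. Centre is SW corner plus half of each.
latitude 7.3542, longitude -47.9583.

7.3542, -47.9583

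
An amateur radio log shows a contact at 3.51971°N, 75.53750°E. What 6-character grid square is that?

Shift to the Maidenhead origin (180°W, 90°S): lon 255.5375, lat 93.5197.
Field: 255.5375/20 → 12 → M, 93.5197/10 → 9 → J; chars MJ.
Square: 15.5375/2 → 7, 3.5197/1 → 3; chars 73.
Subsquare: 1.5375/0.0833333 → 18 → s, 0.5197/0.0416667 → 12 → m; chars sm.

MJ73sm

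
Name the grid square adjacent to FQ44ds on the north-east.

FQ44et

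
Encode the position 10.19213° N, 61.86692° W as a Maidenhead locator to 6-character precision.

Add 180° to longitude and 90° to latitude: 118.1331, 100.1921.
Field: 118.1331/20 → 5 → F, 100.1921/10 → 10 → K; chars FK.
Square: 18.1331/2 → 9, 0.1921/1 → 0; chars 90.
Subsquare: 0.1331/0.0833333 → 1 → b, 0.1921/0.0416667 → 4 → e; chars be.

FK90be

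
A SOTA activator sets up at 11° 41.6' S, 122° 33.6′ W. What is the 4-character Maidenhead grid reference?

Shift to the Maidenhead origin (180°W, 90°S): lon 57.44, lat 78.31.
Field (20°×10°, letters A–R): 57.44/20 → 2 → C, 78.31/10 → 7 → H; chars CH.
Square (2°×1°, digits 0–9): 17.44/2 → 8, 8.31/1 → 8; chars 88.

CH88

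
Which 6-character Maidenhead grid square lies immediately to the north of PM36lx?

Latitude subsquare x = 23; +1 → 24, wraps to 0 = a, carry into square.
Latitude square 6; +1 → 7.
The longitude characters are unchanged.

PM37la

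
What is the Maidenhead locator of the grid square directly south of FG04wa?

FG03wx

Latitude subsquare a = 0; −1 → -1, wraps to 23 = x, carry into square.
Latitude square 4; −1 → 3.
The longitude characters are unchanged.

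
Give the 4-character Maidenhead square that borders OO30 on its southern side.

Latitude square 0; −1 → -1, wraps to 9, carry into field.
Latitude field O = 14; −1 → 13 = N.
The longitude characters are unchanged.

ON39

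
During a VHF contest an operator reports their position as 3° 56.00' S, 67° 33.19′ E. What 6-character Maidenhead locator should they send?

MI36sb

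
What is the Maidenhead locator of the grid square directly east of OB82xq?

OB92aq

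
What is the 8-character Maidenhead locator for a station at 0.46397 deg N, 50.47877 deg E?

LJ50fl71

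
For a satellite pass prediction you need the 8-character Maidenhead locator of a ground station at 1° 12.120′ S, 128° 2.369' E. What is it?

PI48at41

Add 180° to longitude and 90° to latitude: 308.03948, 88.79800.
Field: lon ⌊308.03948/20⌋ = 15 → P; lat ⌊88.79800/10⌋ = 8 → I.
Square: lon ⌊8.03948/2⌋ = 4; lat ⌊8.79800/1⌋ = 8.
Subsquare: lon ⌊0.03948/0.0833333⌋ = 0 → a; lat ⌊0.79800/0.0416667⌋ = 19 → t.
Extended square: lon ⌊0.03948/0.00833333⌋ = 4; lat ⌊0.00633/0.00416667⌋ = 1.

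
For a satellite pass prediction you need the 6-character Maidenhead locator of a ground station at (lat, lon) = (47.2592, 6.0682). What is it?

JN37ag

Offset from 180°W / 90°S: lon 186.0682°, lat 137.2592°.
Field: lon ⌊186.0682/20⌋ = 9 → J; lat ⌊137.2592/10⌋ = 13 → N.
Square: lon ⌊6.0682/2⌋ = 3; lat ⌊7.2592/1⌋ = 7.
Subsquare: lon ⌊0.0682/0.0833333⌋ = 0 → a; lat ⌊0.2592/0.0416667⌋ = 6 → g.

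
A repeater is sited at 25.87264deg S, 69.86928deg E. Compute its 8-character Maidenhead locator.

Shift to the Maidenhead origin (180°W, 90°S): lon 249.86928, lat 64.12736.
Field: 249.86928/20 → 12 → M, 64.12736/10 → 6 → G; chars MG.
Square: 9.86928/2 → 4, 4.12736/1 → 4; chars 44.
Subsquare: 1.86928/0.0833333 → 22 → w, 0.12736/0.0416667 → 3 → d; chars wd.
Extended square: 0.03595/0.00833333 → 4, 0.00236/0.00416667 → 0; chars 40.

MG44wd40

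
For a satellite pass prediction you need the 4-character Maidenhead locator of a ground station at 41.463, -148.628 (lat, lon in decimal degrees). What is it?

BN51

Offset from 180°W / 90°S: lon 31.37°, lat 131.46°.
Field (20°×10°, letters A–R): 31.37/20 → 1 → B, 131.46/10 → 13 → N; chars BN.
Square (2°×1°, digits 0–9): 11.37/2 → 5, 1.46/1 → 1; chars 51.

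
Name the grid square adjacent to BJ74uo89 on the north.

BJ74up80

Latitude extended square 9; +1 → 10, wraps to 0, carry into subsquare.
Latitude subsquare o = 14; +1 → 15 = p.
The longitude characters are unchanged.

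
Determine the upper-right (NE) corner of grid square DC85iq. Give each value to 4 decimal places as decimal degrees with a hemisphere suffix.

Field D=3, C=2: +3·20° lon, +2·10° lat → SW at lon -120°, lat -70°.
Square 8, 5: +8·2° lon, +5·1° lat → SW at lon -104°, lat -65°.
Subsquare i=8, q=16: +8·0.0833333° lon, +16·0.0416667° lat → SW at lon -103.333°, lat -64.3333°.
Cell spans 0.0833333° lon × 0.0416667° lat. NE corner is SW corner plus one full cell.
latitude 64.2917° S, longitude 103.2500° W.

64.2917° S, 103.2500° W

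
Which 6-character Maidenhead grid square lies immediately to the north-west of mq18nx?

MQ19ma

Longitude subsquare n = 13; −1 → 12 = m.
Latitude subsquare x = 23; +1 → 24, wraps to 0 = a, carry into square.
Latitude square 8; +1 → 9.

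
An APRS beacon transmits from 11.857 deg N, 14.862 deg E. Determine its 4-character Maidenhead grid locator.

JK71

Offset from 180°W / 90°S: lon 194.86°, lat 101.86°.
Field: lon ⌊194.86/20⌋ = 9 → J; lat ⌊101.86/10⌋ = 10 → K.
Square: lon ⌊14.86/2⌋ = 7; lat ⌊1.86/1⌋ = 1.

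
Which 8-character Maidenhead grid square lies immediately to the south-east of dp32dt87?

DP32dt96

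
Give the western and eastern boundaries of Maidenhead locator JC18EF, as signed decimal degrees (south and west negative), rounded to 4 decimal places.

Field J=9, C=2: +9·20° lon, +2·10° lat → SW at lon 0°, lat -70°.
Square 1, 8: +1·2° lon, +8·1° lat → SW at lon 2°, lat -62°.
Subsquare e=4, f=5: +4·0.0833333° lon, +5·0.0416667° lat → SW at lon 2.33333°, lat -61.7917°.
Cell spans 0.0833333° lon × 0.0416667° lat.
west 2.3333, east 2.4167.

2.3333, 2.4167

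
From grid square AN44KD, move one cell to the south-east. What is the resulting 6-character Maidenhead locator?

Longitude subsquare k = 10; +1 → 11 = l.
Latitude subsquare d = 3; −1 → 2 = c.

AN44lc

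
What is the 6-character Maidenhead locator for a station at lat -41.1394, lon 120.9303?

PE08lu

Add 180° to longitude and 90° to latitude: 300.9303, 48.8606.
Field: lon ⌊300.9303/20⌋ = 15 → P; lat ⌊48.8606/10⌋ = 4 → E.
Square: lon ⌊0.9303/2⌋ = 0; lat ⌊8.8606/1⌋ = 8.
Subsquare: lon ⌊0.9303/0.0833333⌋ = 11 → l; lat ⌊0.8606/0.0416667⌋ = 20 → u.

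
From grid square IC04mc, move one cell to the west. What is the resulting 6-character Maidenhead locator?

IC04lc

Longitude subsquare m = 12; −1 → 11 = l.
The latitude characters are unchanged.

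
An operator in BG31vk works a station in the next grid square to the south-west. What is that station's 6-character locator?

BG31uj

Longitude subsquare v = 21; −1 → 20 = u.
Latitude subsquare k = 10; −1 → 9 = j.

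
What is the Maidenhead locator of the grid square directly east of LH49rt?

LH49st

Longitude subsquare r = 17; +1 → 18 = s.
The latitude characters are unchanged.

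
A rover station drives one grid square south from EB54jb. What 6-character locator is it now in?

EB54ja

Latitude subsquare b = 1; −1 → 0 = a.
The longitude characters are unchanged.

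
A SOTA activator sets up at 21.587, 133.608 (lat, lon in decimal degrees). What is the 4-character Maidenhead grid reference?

Add 180° to longitude and 90° to latitude: 313.61, 111.59.
Field (20°×10°, letters A–R): lon ⌊313.61/20⌋ = 15 → P; lat ⌊111.59/10⌋ = 11 → L.
Square (2°×1°, digits 0–9): lon ⌊13.61/2⌋ = 6; lat ⌊1.59/1⌋ = 1.

PL61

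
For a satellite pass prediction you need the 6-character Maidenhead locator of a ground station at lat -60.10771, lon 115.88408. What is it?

Add 180° to longitude and 90° to latitude: 295.8841, 29.8923.
Field: 295.8841/20 → 14 → O, 29.8923/10 → 2 → C; chars OC.
Square: 15.8841/2 → 7, 9.8923/1 → 9; chars 79.
Subsquare: 1.8841/0.0833333 → 22 → w, 0.8923/0.0416667 → 21 → v; chars wv.

OC79wv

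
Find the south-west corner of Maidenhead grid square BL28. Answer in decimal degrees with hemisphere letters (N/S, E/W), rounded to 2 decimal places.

Field B=1, L=11: +1·20° lon, +11·10° lat → SW at lon -160°, lat 20°.
Square 2, 8: +2·2° lon, +8·1° lat → SW at lon -156°, lat 28°.
latitude 28.00° N, longitude 156.00° W.

28.00° N, 156.00° W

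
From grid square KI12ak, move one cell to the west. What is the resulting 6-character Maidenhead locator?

KI02xk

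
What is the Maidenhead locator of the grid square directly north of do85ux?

DO86ua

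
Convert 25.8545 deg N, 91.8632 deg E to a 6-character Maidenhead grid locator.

NL55wu

Offset from 180°W / 90°S: lon 271.8632°, lat 115.8545°.
Field: lon ⌊271.8632/20⌋ = 13 → N; lat ⌊115.8545/10⌋ = 11 → L.
Square: lon ⌊11.8632/2⌋ = 5; lat ⌊5.8545/1⌋ = 5.
Subsquare: lon ⌊1.8632/0.0833333⌋ = 22 → w; lat ⌊0.8545/0.0416667⌋ = 20 → u.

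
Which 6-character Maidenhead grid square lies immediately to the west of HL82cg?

Longitude subsquare c = 2; −1 → 1 = b.
The latitude characters are unchanged.

HL82bg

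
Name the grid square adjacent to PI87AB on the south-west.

PI77xa

Longitude subsquare a = 0; −1 → -1, wraps to 23 = x, carry into square.
Longitude square 8; −1 → 7.
Latitude subsquare b = 1; −1 → 0 = a.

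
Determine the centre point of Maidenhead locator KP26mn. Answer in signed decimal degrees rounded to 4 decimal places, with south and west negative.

66.5625, 25.0417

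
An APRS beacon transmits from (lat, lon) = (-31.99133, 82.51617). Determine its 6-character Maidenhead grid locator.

NF18ga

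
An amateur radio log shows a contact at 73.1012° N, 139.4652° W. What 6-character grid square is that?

CQ03gc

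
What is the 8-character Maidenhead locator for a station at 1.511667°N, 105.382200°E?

Shift to the Maidenhead origin (180°W, 90°S): lon 285.38220, lat 91.51167.
Field: 285.38220/20 → 14 → O, 91.51167/10 → 9 → J; chars OJ.
Square: 5.38220/2 → 2, 1.51167/1 → 1; chars 21.
Subsquare: 1.38220/0.0833333 → 16 → q, 0.51167/0.0416667 → 12 → m; chars qm.
Extended square: 0.04887/0.00833333 → 5, 0.01167/0.00416667 → 2; chars 52.

OJ21qm52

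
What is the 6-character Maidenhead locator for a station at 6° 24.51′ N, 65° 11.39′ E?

MJ26oj

Offset from 180°W / 90°S: lon 245.1898°, lat 96.4085°.
Field: lon ⌊245.1898/20⌋ = 12 → M; lat ⌊96.4085/10⌋ = 9 → J.
Square: lon ⌊5.1898/2⌋ = 2; lat ⌊6.4085/1⌋ = 6.
Subsquare: lon ⌊1.1898/0.0833333⌋ = 14 → o; lat ⌊0.4085/0.0416667⌋ = 9 → j.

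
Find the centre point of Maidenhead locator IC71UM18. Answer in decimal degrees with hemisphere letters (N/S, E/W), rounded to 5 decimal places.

68.46458° S, 4.32083° W

Field I=8, C=2: +8·20° lon, +2·10° lat → SW at lon -20°, lat -70°.
Square 7, 1: +7·2° lon, +1·1° lat → SW at lon -6°, lat -69°.
Subsquare u=20, m=12: +20·0.0833333° lon, +12·0.0416667° lat → SW at lon -4.33333°, lat -68.5°.
Extended square 1, 8: +1·0.00833333° lon, +8·0.00416667° lat → SW at lon -4.325°, lat -68.4667°.
Cell spans 0.00833333° lon × 0.00416667° lat. Centre is SW corner plus half of each.
latitude 68.46458° S, longitude 4.32083° W.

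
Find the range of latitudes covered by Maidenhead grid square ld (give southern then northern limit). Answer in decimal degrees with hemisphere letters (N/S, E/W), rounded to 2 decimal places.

60.00° S, 50.00° S

Field L=11, D=3: +11·20° lon, +3·10° lat → SW at lon 40°, lat -60°.
Cell spans 20° lon × 10° lat.
south 60.00° S, north 50.00° S.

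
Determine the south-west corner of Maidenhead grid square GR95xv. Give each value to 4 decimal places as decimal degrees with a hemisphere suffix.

85.8750° N, 40.0833° W

Field G=6, R=17: +6·20° lon, +17·10° lat → SW at lon -60°, lat 80°.
Square 9, 5: +9·2° lon, +5·1° lat → SW at lon -42°, lat 85°.
Subsquare x=23, v=21: +23·0.0833333° lon, +21·0.0416667° lat → SW at lon -40.0833°, lat 85.875°.
latitude 85.8750° N, longitude 40.0833° W.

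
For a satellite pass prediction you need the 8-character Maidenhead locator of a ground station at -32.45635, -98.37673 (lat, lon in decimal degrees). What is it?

Add 180° to longitude and 90° to latitude: 81.62327, 57.54365.
Field: 81.62327/20 → 4 → E, 57.54365/10 → 5 → F; chars EF.
Square: 1.62327/2 → 0, 7.54365/1 → 7; chars 07.
Subsquare: 1.62327/0.0833333 → 19 → t, 0.54365/0.0416667 → 13 → n; chars tn.
Extended square: 0.03994/0.00833333 → 4, 0.00198/0.00416667 → 0; chars 40.

EF07tn40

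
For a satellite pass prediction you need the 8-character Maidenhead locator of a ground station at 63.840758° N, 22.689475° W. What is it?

Add 180° to longitude and 90° to latitude: 157.31052, 153.84076.
Field: 157.31052/20 → 7 → H, 153.84076/10 → 15 → P; chars HP.
Square: 17.31052/2 → 8, 3.84076/1 → 3; chars 83.
Subsquare: 1.31052/0.0833333 → 15 → p, 0.84076/0.0416667 → 20 → u; chars pu.
Extended square: 0.06052/0.00833333 → 7, 0.00742/0.00416667 → 1; chars 71.

HP83pu71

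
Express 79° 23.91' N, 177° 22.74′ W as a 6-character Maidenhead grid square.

AQ19hj

Shift to the Maidenhead origin (180°W, 90°S): lon 2.6210, lat 169.3985.
Field: 2.6210/20 → 0 → A, 169.3985/10 → 16 → Q; chars AQ.
Square: 2.6210/2 → 1, 9.3985/1 → 9; chars 19.
Subsquare: 0.6210/0.0833333 → 7 → h, 0.3985/0.0416667 → 9 → j; chars hj.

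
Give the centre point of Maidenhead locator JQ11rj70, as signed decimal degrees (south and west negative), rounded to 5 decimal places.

Field J=9, Q=16: +9·20° lon, +16·10° lat → SW at lon 0°, lat 70°.
Square 1, 1: +1·2° lon, +1·1° lat → SW at lon 2°, lat 71°.
Subsquare r=17, j=9: +17·0.0833333° lon, +9·0.0416667° lat → SW at lon 3.41667°, lat 71.375°.
Extended square 7, 0: +7·0.00833333° lon, +0·0.00416667° lat → SW at lon 3.475°, lat 71.375°.
Cell spans 0.00833333° lon × 0.00416667° lat. Centre is SW corner plus half of each.
latitude 71.37708, longitude 3.47917.

71.37708, 3.47917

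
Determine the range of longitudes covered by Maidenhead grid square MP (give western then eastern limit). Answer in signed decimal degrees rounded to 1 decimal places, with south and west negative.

Field M=12, P=15: +12·20° lon, +15·10° lat → SW at lon 60°, lat 60°.
Cell spans 20° lon × 10° lat.
west 60.0, east 80.0.

60.0, 80.0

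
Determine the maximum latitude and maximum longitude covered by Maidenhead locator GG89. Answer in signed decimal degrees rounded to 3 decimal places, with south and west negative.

Field G=6, G=6: +6·20° lon, +6·10° lat → SW at lon -60°, lat -30°.
Square 8, 9: +8·2° lon, +9·1° lat → SW at lon -44°, lat -21°.
Cell spans 2° lon × 1° lat. NE corner is SW corner plus one full cell.
latitude -20.000, longitude -42.000.

-20.000, -42.000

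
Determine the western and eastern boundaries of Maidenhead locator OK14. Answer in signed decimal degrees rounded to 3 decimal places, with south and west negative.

102.000, 104.000

Field O=14, K=10: +14·20° lon, +10·10° lat → SW at lon 100°, lat 10°.
Square 1, 4: +1·2° lon, +4·1° lat → SW at lon 102°, lat 14°.
Cell spans 2° lon × 1° lat.
west 102.000, east 104.000.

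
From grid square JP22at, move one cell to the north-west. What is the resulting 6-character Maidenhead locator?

JP12xu

Longitude subsquare a = 0; −1 → -1, wraps to 23 = x, carry into square.
Longitude square 2; −1 → 1.
Latitude subsquare t = 19; +1 → 20 = u.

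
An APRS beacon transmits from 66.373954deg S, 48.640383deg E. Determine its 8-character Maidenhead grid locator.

LC43hp60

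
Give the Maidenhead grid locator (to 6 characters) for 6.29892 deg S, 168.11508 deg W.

AI53wq

Add 180° to longitude and 90° to latitude: 11.8849, 83.7011.
Field (20°×10°, letters A–R): lon ⌊11.8849/20⌋ = 0 → A; lat ⌊83.7011/10⌋ = 8 → I.
Square (2°×1°, digits 0–9): lon ⌊11.8849/2⌋ = 5; lat ⌊3.7011/1⌋ = 3.
Subsquare (5′×2.5′, letters a–x): lon ⌊1.8849/0.0833333⌋ = 22 → w; lat ⌊0.7011/0.0416667⌋ = 16 → q.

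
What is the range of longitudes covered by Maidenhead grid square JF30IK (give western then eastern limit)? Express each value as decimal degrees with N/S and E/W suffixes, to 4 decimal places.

6.6667° E, 6.7500° E

Field J=9, F=5: +9·20° lon, +5·10° lat → SW at lon 0°, lat -40°.
Square 3, 0: +3·2° lon, +0·1° lat → SW at lon 6°, lat -40°.
Subsquare i=8, k=10: +8·0.0833333° lon, +10·0.0416667° lat → SW at lon 6.66667°, lat -39.5833°.
Cell spans 0.0833333° lon × 0.0416667° lat.
west 6.6667° E, east 6.7500° E.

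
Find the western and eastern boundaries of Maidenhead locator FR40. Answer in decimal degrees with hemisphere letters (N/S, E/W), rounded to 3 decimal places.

72.000° W, 70.000° W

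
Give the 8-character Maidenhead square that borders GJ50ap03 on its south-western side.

Longitude extended square 0; −1 → -1, wraps to 9, carry into subsquare.
Longitude subsquare a = 0; −1 → -1, wraps to 23 = x, carry into square.
Longitude square 5; −1 → 4.
Latitude extended square 3; −1 → 2.

GJ40xp92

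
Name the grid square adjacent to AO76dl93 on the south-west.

Longitude extended square 9; −1 → 8.
Latitude extended square 3; −1 → 2.

AO76dl82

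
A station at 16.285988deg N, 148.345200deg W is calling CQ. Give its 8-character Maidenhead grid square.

Add 180° to longitude and 90° to latitude: 31.65480, 106.28599.
Field (20°×10°, letters A–R): lon ⌊31.65480/20⌋ = 1 → B; lat ⌊106.28599/10⌋ = 10 → K.
Square (2°×1°, digits 0–9): lon ⌊11.65480/2⌋ = 5; lat ⌊6.28599/1⌋ = 6.
Subsquare (5′×2.5′, letters a–x): lon ⌊1.65480/0.0833333⌋ = 19 → t; lat ⌊0.28599/0.0416667⌋ = 6 → g.
Extended square (30″×15″, digits 0–9): lon ⌊0.07147/0.00833333⌋ = 8; lat ⌊0.03599/0.00416667⌋ = 8.

BK56tg88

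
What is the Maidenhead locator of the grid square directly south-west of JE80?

Longitude square 8; −1 → 7.
Latitude square 0; −1 → -1, wraps to 9, carry into field.
Latitude field E = 4; −1 → 3 = D.

JD79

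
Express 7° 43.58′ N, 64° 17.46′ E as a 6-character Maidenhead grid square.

Offset from 180°W / 90°S: lon 244.2910°, lat 97.7263°.
Field: 244.2910/20 → 12 → M, 97.7263/10 → 9 → J; chars MJ.
Square: 4.2910/2 → 2, 7.7263/1 → 7; chars 27.
Subsquare: 0.2910/0.0833333 → 3 → d, 0.7263/0.0416667 → 17 → r; chars dr.

MJ27dr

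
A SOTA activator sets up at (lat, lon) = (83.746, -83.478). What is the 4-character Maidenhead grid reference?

ER83

Offset from 180°W / 90°S: lon 96.52°, lat 173.75°.
Field: lon ⌊96.52/20⌋ = 4 → E; lat ⌊173.75/10⌋ = 17 → R.
Square: lon ⌊16.52/2⌋ = 8; lat ⌊3.75/1⌋ = 3.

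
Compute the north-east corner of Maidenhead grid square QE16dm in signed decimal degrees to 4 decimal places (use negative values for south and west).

Field Q=16, E=4: +16·20° lon, +4·10° lat → SW at lon 140°, lat -50°.
Square 1, 6: +1·2° lon, +6·1° lat → SW at lon 142°, lat -44°.
Subsquare d=3, m=12: +3·0.0833333° lon, +12·0.0416667° lat → SW at lon 142.25°, lat -43.5°.
Cell spans 0.0833333° lon × 0.0416667° lat. NE corner is SW corner plus one full cell.
latitude -43.4583, longitude 142.3333.

-43.4583, 142.3333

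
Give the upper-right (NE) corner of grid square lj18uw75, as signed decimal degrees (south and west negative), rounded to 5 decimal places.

Field L=11, J=9: +11·20° lon, +9·10° lat → SW at lon 40°, lat 0°.
Square 1, 8: +1·2° lon, +8·1° lat → SW at lon 42°, lat 8°.
Subsquare u=20, w=22: +20·0.0833333° lon, +22·0.0416667° lat → SW at lon 43.6667°, lat 8.91667°.
Extended square 7, 5: +7·0.00833333° lon, +5·0.00416667° lat → SW at lon 43.725°, lat 8.9375°.
Cell spans 0.00833333° lon × 0.00416667° lat. NE corner is SW corner plus one full cell.
latitude 8.94167, longitude 43.73333.

8.94167, 43.73333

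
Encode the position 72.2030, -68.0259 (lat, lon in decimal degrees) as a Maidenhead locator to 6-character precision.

FQ52xe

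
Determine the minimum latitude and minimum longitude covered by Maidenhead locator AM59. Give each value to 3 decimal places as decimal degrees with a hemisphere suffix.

Field A=0, M=12: +0·20° lon, +12·10° lat → SW at lon -180°, lat 30°.
Square 5, 9: +5·2° lon, +9·1° lat → SW at lon -170°, lat 39°.
latitude 39.000° N, longitude 170.000° W.

39.000° N, 170.000° W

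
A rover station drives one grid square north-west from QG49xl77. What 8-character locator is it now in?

QG49xl68

Longitude extended square 7; −1 → 6.
Latitude extended square 7; +1 → 8.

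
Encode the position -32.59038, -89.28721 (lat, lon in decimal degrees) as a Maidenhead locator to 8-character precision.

EF57ij58

Shift to the Maidenhead origin (180°W, 90°S): lon 90.71279, lat 57.40962.
Field (20°×10°, letters A–R): lon ⌊90.71279/20⌋ = 4 → E; lat ⌊57.40962/10⌋ = 5 → F.
Square (2°×1°, digits 0–9): lon ⌊10.71279/2⌋ = 5; lat ⌊7.40962/1⌋ = 7.
Subsquare (5′×2.5′, letters a–x): lon ⌊0.71279/0.0833333⌋ = 8 → i; lat ⌊0.40962/0.0416667⌋ = 9 → j.
Extended square (30″×15″, digits 0–9): lon ⌊0.04612/0.00833333⌋ = 5; lat ⌊0.03462/0.00416667⌋ = 8.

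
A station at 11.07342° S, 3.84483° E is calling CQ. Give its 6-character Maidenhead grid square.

Offset from 180°W / 90°S: lon 183.8448°, lat 78.9266°.
Field: lon ⌊183.8448/20⌋ = 9 → J; lat ⌊78.9266/10⌋ = 7 → H.
Square: lon ⌊3.8448/2⌋ = 1; lat ⌊8.9266/1⌋ = 8.
Subsquare: lon ⌊1.8448/0.0833333⌋ = 22 → w; lat ⌊0.9266/0.0416667⌋ = 22 → w.

JH18ww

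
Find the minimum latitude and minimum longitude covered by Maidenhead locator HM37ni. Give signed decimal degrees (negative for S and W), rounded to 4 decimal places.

Field H=7, M=12: +7·20° lon, +12·10° lat → SW at lon -40°, lat 30°.
Square 3, 7: +3·2° lon, +7·1° lat → SW at lon -34°, lat 37°.
Subsquare n=13, i=8: +13·0.0833333° lon, +8·0.0416667° lat → SW at lon -32.9167°, lat 37.3333°.
latitude 37.3333, longitude -32.9167.

37.3333, -32.9167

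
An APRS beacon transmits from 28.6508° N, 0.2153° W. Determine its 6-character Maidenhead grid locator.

Add 180° to longitude and 90° to latitude: 179.7847, 118.6508.
Field: lon ⌊179.7847/20⌋ = 8 → I; lat ⌊118.6508/10⌋ = 11 → L.
Square: lon ⌊19.7847/2⌋ = 9; lat ⌊8.6508/1⌋ = 8.
Subsquare: lon ⌊1.7847/0.0833333⌋ = 21 → v; lat ⌊0.6508/0.0416667⌋ = 15 → p.

IL98vp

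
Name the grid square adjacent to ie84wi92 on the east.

IE84xi02

Longitude extended square 9; +1 → 10, wraps to 0, carry into subsquare.
Longitude subsquare w = 22; +1 → 23 = x.
The latitude characters are unchanged.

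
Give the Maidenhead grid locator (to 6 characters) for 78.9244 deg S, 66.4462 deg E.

MB31fb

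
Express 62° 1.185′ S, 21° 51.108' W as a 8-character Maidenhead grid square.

HC97bx75

Add 180° to longitude and 90° to latitude: 158.14820, 27.98025.
Field (20°×10°, letters A–R): lon ⌊158.14820/20⌋ = 7 → H; lat ⌊27.98025/10⌋ = 2 → C.
Square (2°×1°, digits 0–9): lon ⌊18.14820/2⌋ = 9; lat ⌊7.98025/1⌋ = 7.
Subsquare (5′×2.5′, letters a–x): lon ⌊0.14820/0.0833333⌋ = 1 → b; lat ⌊0.98025/0.0416667⌋ = 23 → x.
Extended square (30″×15″, digits 0–9): lon ⌊0.06487/0.00833333⌋ = 7; lat ⌊0.02192/0.00416667⌋ = 5.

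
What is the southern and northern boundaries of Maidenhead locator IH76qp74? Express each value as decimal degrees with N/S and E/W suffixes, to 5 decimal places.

13.35833° S, 13.35417° S

Field I=8, H=7: +8·20° lon, +7·10° lat → SW at lon -20°, lat -20°.
Square 7, 6: +7·2° lon, +6·1° lat → SW at lon -6°, lat -14°.
Subsquare q=16, p=15: +16·0.0833333° lon, +15·0.0416667° lat → SW at lon -4.66667°, lat -13.375°.
Extended square 7, 4: +7·0.00833333° lon, +4·0.00416667° lat → SW at lon -4.60833°, lat -13.3583°.
Cell spans 0.00833333° lon × 0.00416667° lat.
south 13.35833° S, north 13.35417° S.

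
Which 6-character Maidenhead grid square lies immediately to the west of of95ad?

OF85xd

Longitude subsquare a = 0; −1 → -1, wraps to 23 = x, carry into square.
Longitude square 9; −1 → 8.
The latitude characters are unchanged.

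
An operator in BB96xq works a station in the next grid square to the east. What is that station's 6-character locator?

Longitude subsquare x = 23; +1 → 24, wraps to 0 = a, carry into square.
Longitude square 9; +1 → 10, wraps to 0, carry into field.
Longitude field B = 1; +1 → 2 = C.
The latitude characters are unchanged.

CB06aq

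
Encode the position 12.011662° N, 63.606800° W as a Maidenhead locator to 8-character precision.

FK82ea72

Offset from 180°W / 90°S: lon 116.39320°, lat 102.01166°.
Field: 116.39320/20 → 5 → F, 102.01166/10 → 10 → K; chars FK.
Square: 16.39320/2 → 8, 2.01166/1 → 2; chars 82.
Subsquare: 0.39320/0.0833333 → 4 → e, 0.01166/0.0416667 → 0 → a; chars ea.
Extended square: 0.05987/0.00833333 → 7, 0.01166/0.00416667 → 2; chars 72.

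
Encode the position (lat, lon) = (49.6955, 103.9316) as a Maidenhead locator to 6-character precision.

ON19xq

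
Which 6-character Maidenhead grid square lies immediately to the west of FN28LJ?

FN28kj

Longitude subsquare l = 11; −1 → 10 = k.
The latitude characters are unchanged.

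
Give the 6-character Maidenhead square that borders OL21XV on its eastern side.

OL31av

Longitude subsquare x = 23; +1 → 24, wraps to 0 = a, carry into square.
Longitude square 2; +1 → 3.
The latitude characters are unchanged.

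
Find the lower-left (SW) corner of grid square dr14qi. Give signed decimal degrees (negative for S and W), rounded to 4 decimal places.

84.3333, -116.6667

Field D=3, R=17: +3·20° lon, +17·10° lat → SW at lon -120°, lat 80°.
Square 1, 4: +1·2° lon, +4·1° lat → SW at lon -118°, lat 84°.
Subsquare q=16, i=8: +16·0.0833333° lon, +8·0.0416667° lat → SW at lon -116.667°, lat 84.3333°.
latitude 84.3333, longitude -116.6667.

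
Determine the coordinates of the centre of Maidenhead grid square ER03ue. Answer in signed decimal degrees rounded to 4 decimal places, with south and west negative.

83.1875, -98.2917

Field E=4, R=17: +4·20° lon, +17·10° lat → SW at lon -100°, lat 80°.
Square 0, 3: +0·2° lon, +3·1° lat → SW at lon -100°, lat 83°.
Subsquare u=20, e=4: +20·0.0833333° lon, +4·0.0416667° lat → SW at lon -98.3333°, lat 83.1667°.
Cell spans 0.0833333° lon × 0.0416667° lat. Centre is SW corner plus half of each.
latitude 83.1875, longitude -98.2917.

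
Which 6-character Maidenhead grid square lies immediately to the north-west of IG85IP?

IG85hq

Longitude subsquare i = 8; −1 → 7 = h.
Latitude subsquare p = 15; +1 → 16 = q.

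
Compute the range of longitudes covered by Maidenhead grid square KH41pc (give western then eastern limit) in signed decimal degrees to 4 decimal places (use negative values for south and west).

29.2500, 29.3333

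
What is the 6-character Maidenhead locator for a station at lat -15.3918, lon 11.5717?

Offset from 180°W / 90°S: lon 191.5717°, lat 74.6082°.
Field: 191.5717/20 → 9 → J, 74.6082/10 → 7 → H; chars JH.
Square: 11.5717/2 → 5, 4.6082/1 → 4; chars 54.
Subsquare: 1.5717/0.0833333 → 18 → s, 0.6082/0.0416667 → 14 → o; chars so.

JH54so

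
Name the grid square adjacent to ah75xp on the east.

AH85ap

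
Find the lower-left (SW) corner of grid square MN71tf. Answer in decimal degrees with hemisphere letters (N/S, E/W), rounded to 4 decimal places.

Field M=12, N=13: +12·20° lon, +13·10° lat → SW at lon 60°, lat 40°.
Square 7, 1: +7·2° lon, +1·1° lat → SW at lon 74°, lat 41°.
Subsquare t=19, f=5: +19·0.0833333° lon, +5·0.0416667° lat → SW at lon 75.5833°, lat 41.2083°.
latitude 41.2083° N, longitude 75.5833° E.

41.2083° N, 75.5833° E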